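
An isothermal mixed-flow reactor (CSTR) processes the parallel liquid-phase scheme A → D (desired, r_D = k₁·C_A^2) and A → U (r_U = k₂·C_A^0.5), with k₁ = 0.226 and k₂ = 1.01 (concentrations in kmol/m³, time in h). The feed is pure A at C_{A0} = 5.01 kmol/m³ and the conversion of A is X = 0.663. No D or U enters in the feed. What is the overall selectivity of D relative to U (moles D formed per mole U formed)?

Exit C_A = C_{A0}(1−X) = 5.01×0.337 = 1.688 kmol/m³.
In a CSTR the entire volume is at exit conditions, so r_D = 0.226×1.688^2 = 0.6442 and r_U = 1.01×1.688^0.5 = 1.312.
Overall selectivity = C_D/C_U = r_Dτ/(r_Uτ) = r_D/r_U = 0.491.

0.491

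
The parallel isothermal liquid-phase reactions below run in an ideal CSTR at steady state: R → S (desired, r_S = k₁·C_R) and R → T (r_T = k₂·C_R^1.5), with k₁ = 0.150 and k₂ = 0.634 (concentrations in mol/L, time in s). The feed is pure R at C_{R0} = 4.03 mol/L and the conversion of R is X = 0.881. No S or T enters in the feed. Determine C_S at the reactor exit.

0.904 mol/L

Exit C_R = C_{R0}(1−X) = 4.03×0.119 = 0.4796 mol/L.
A CSTR operates uniformly at the exit composition, giving r_S = 0.07194 and r_T = 0.2106 (each k·C_R^n at C_R = 0.4796).
Fraction of consumed R going to S: r_S/(r_S+r_T) = 0.2546.
C_S = 0.2546·C_{R0}·X = 0.2546×4.03×0.881 = 0.904 mol/L.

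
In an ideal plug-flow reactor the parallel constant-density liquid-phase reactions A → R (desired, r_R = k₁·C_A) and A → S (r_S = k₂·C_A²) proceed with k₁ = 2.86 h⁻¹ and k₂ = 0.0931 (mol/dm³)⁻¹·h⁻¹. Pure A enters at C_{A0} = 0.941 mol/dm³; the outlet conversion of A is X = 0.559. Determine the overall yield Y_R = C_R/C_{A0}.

C_A = C_{A0}(1−X) = 0.4150 mol/dm³.
Along a PFR/batch, dC_R/dC_A = −r_R/(r_R+r_S) = −k₁/(k₁+k₂·C_A).
Integrating from C_{A0} to C_A: C_R = (2.86/0.0931)·ln[(2.86+0.0931·0.941)/(2.86+0.0931·0.415)] = 30.72·ln(2.948/2.899) = 0.5147 mol/dm³.
Y_R = C_R/C_{A0} = 0.5147/0.941 = 0.547.

0.547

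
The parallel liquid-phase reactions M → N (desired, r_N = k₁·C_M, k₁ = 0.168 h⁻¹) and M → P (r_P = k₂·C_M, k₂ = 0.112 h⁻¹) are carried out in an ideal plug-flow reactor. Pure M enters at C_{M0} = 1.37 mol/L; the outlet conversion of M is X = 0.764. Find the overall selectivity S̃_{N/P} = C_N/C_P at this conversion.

1.50

C_M = C_{M0}(1−X) = 0.3233 mol/L.
Both paths are first order in M, so the instantaneous fraction to N is constant: dC_N/d(−C_M) = k₁/(k₁+k₂) = 0.6000.
C_N = 0.6000·(C_{M0}−C_M) = 0.6000×1.047 = 0.628 mol/L.
C_P = (C_{M0}−C_M)−C_N = 0.4187 mol/L; S̃_{N/P} = 0.6280/0.4187 = 1.50.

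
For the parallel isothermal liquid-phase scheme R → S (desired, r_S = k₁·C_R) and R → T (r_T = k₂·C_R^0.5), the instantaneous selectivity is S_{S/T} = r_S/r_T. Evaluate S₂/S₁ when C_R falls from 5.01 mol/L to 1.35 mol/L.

0.519

S_{S/T} = (k₁/k₂)·C_R^0.5, so S₂/S₁ = (C_{R,2}/C_{R,1})^0.5.
= (1.35/5.01)^0.5 = (0.2695)^0.5 = 0.519.
Selectivity toward S falls as C_R falls — high-concentration operation is favoured.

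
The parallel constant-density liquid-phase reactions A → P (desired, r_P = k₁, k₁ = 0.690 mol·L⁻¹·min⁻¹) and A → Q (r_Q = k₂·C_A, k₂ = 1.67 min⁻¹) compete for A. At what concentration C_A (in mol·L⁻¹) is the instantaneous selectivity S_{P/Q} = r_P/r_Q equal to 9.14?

S_{P/Q} = (k₁/k₂)·C_A⁻¹ ⇒ C_A = (S·k₂/k₁)^(-1).
= (9.14×1.67/0.690)^(-1) = (22.12)^(-1) = 0.0452 mol·L⁻¹.

0.0452 mol·L⁻¹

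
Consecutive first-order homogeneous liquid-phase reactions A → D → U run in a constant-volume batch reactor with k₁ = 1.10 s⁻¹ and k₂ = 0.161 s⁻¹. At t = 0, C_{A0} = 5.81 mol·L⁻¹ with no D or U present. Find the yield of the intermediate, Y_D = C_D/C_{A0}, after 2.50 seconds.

The intermediate concentration in a first-order A→B→C sequence is C_D = k₁C_{A0}(e^(−k₁t) − e^(−k₂t))/(k₂−k₁).
e^(−k₁t) = e^(−1.10×2.50) = e^(−2.750) = 0.06393; e^(−k₂t) = e^(−0.4025) = 0.6686.
C_D = 1.10×5.81/(0.161−1.10) × (0.06393−0.6686) = (-6.806)×(-0.6047) = 4.116 mol·L⁻¹.
Y_D = C_D/C_{A0} = 4.116/5.81 = 0.708.

0.708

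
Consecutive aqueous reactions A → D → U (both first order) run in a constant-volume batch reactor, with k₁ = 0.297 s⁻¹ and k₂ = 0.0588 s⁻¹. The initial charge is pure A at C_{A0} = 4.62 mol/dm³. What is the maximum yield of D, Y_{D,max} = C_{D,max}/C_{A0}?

0.670

For a first-order series the maximum intermediate yield is C_{D,max}/C_{A0} = (k₁/k₂)^[k₂/(k₂−k₁)].
= (0.297/0.0588)^(0.0588/(0.0588−0.297)) = (5.051)^(-0.2469) = 0.6705.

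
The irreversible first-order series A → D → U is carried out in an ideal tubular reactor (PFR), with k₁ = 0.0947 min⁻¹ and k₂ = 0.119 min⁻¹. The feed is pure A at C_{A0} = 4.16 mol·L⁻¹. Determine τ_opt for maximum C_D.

9.40 min

The intermediate peaks when r₁ = r₂, i.e. k₁e^(−k₁τ) = k₂e^(−k₂τ), giving τ_opt = ln(k₂/k₁)/(k₂−k₁).
= ln(0.119/0.0947)/(0.119−0.0947) = ln(1.257)/0.02430 = 0.2284/0.02430 = 9.40 min.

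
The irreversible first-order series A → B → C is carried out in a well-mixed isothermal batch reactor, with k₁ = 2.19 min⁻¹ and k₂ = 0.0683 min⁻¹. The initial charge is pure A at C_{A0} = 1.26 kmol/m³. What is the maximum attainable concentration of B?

Evaluating C_B at t_opt = ln(k₂/k₁)/(k₂−k₁) gives C_{B,max}/C_{A0} = (k₁/k₂)^[k₂/(k₂−k₁)].
= (2.19/0.0683)^(0.0683/(0.0683−2.19)) = (32.06)^(-0.03219) = 0.8944.
C_{B,max} = 0.8944×1.26 = 1.13 kmol/m³.

1.13 kmol/m³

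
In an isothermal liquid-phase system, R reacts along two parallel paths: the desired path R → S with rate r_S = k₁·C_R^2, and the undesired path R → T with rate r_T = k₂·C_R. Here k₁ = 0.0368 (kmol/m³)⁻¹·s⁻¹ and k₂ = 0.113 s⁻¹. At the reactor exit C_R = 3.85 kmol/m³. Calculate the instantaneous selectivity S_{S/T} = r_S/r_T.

S_{S/T} = r_S/r_T = (k₁·C_R^2)/(k₂·C_R) = (k₁/k₂)·C_R.
= (0.0368×3.850^2) / (0.113×3.850) = 0.5455/0.4351 = 1.25.
Since the desired path is higher order in R, keeping C_R high (PFR or concentrated feed) favours S.

1.25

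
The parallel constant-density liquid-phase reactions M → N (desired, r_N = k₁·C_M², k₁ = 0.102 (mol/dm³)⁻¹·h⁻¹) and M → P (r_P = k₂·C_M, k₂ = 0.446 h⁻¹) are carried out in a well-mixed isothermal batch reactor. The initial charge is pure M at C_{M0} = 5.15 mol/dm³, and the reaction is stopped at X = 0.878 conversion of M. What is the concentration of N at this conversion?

C_M = C_{M0}(1−X) = 0.6283 mol/dm³.
Along a PFR/batch, dC_P/dC_M = −r_P/(r_N+r_P) = −k₂/(k₂+k₁·C_M).
Integrating from C_{M0} to C_M: C_P = (0.446/0.102)·ln[(0.446+0.102·5.15)/(0.446+0.102·0.628)] = 4.373·ln(0.9713/0.5101) = 2.816 mol/dm³.
Then C_N = (C_{M0}−C_M) − C_P = 4.522 − 2.816 = 1.706 mol/dm³.

1.71 mol/dm³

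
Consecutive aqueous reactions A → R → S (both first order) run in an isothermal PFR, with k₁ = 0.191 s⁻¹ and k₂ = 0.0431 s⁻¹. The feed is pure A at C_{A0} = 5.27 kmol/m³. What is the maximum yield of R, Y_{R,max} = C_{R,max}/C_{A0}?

0.648

Evaluating C_R at τ_opt = ln(k₂/k₁)/(k₂−k₁) gives C_{R,max}/C_{A0} = (k₁/k₂)^[k₂/(k₂−k₁)].
= (0.191/0.0431)^(0.0431/(0.0431−0.191)) = (4.432)^(-0.2914) = 0.6480.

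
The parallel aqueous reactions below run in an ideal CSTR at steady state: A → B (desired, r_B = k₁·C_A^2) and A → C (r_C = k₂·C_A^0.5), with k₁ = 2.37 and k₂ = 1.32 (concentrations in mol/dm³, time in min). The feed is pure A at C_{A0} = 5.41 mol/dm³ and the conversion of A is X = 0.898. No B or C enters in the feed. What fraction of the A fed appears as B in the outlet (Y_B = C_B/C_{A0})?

Exit C_A = C_{A0}(1−X) = 5.41×0.102 = 0.5518 mol/dm³.
A CSTR operates uniformly at the exit composition, giving r_B = 0.7217 and r_C = 0.9806 (each k·C_A^n at C_A = 0.5518).
Fraction of consumed A going to B: r_B/(r_B+r_C) = 0.4240.
C_B = 0.4240·C_{A0}·X = 0.4240×5.41×0.898 = 2.06 mol/dm³; Y_B = C_B/C_{A0} = 0.381.

0.381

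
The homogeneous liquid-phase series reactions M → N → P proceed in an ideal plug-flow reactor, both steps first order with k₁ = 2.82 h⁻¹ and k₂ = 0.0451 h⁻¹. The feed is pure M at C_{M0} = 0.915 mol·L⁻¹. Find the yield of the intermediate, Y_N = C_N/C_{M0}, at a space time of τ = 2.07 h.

For first-order series with pure M initially, C_N(τ) = k₁C_{M0}/(k₂−k₁)·(e^(−k₁τ) − e^(−k₂τ)).
e^(−k₁τ) = e^(−2.82×2.07) = e^(−5.837) = 0.002916; e^(−k₂τ) = e^(−0.09336) = 0.9109.
C_N = 2.82×0.915/(0.0451−2.82) × (0.002916−0.9109) = (-0.9299)×(-0.9080) = 0.8443 mol·L⁻¹.
Y_N = C_N/C_{M0} = 0.8443/0.915 = 0.923.

0.923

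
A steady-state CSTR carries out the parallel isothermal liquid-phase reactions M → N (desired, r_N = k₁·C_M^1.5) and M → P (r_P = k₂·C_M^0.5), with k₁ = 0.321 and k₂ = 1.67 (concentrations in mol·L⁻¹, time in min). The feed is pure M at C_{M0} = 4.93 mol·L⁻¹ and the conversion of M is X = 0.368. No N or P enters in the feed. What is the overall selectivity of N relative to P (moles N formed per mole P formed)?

Exit C_M = C_{M0}(1−X) = 4.93×0.632 = 3.116 mol·L⁻¹.
Rates in a CSTR are evaluated at the outlet concentration: r_N = 0.321×3.116^1.5 = 1.765, r_P = 1.67×3.116^0.5 = 2.948.
Overall selectivity = C_N/C_P = r_Nτ/(r_Pτ) = r_N/r_P = 0.599.

0.599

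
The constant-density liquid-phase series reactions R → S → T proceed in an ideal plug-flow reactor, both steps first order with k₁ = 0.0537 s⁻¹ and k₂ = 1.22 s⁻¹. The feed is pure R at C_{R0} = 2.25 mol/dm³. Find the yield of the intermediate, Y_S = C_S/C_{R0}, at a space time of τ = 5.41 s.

The intermediate concentration in a first-order A→B→C sequence is C_S = k₁C_{R0}(e^(−k₁τ) − e^(−k₂τ))/(k₂−k₁).
e^(−k₁τ) = e^(−0.0537×5.41) = e^(−0.2905) = 0.7479; e^(−k₂τ) = e^(−6.600) = 0.001360.
C_S = 0.0537×2.25/(1.22−0.0537) × (0.7479−0.001360) = 0.1036×0.7465 = 0.07734 mol/dm³.
Y_S = C_S/C_{R0} = 0.07734/2.25 = 0.0344.

0.0344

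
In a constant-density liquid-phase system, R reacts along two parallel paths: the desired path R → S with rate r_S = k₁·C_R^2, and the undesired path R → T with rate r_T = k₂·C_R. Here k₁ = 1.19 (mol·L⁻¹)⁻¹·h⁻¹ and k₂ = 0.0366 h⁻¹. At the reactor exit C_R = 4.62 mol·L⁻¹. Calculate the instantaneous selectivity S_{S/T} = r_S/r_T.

S_{S/T} = r_S/r_T = (k₁·C_R^2)/(k₂·C_R) = (k₁/k₂)·C_R.
= (1.19×4.620^2) / (0.0366×4.620) = 25.40/0.1691 = 150.

150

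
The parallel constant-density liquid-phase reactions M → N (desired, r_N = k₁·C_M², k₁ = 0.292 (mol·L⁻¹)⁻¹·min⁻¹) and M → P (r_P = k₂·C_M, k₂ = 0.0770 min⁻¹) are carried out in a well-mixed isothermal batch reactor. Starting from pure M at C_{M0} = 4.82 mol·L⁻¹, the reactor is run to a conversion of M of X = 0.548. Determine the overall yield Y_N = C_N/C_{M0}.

C_M = C_{M0}(1−X) = 2.179 mol·L⁻¹.
Along a PFR/batch, dC_P/dC_M = −r_P/(r_N+r_P) = −k₂/(k₂+k₁·C_M).
Integrating from C_{M0} to C_M: C_P = (0.0770/0.292)·ln[(0.0770+0.292·4.82)/(0.0770+0.292·2.18)] = 0.2637·ln(1.484/0.7132) = 0.1933 mol·L⁻¹.
Then C_N = (C_{M0}−C_M) − C_P = 2.641 − 0.1933 = 2.448 mol·L⁻¹.
Y_N = C_N/C_{M0} = 2.448/4.82 = 0.508.

0.508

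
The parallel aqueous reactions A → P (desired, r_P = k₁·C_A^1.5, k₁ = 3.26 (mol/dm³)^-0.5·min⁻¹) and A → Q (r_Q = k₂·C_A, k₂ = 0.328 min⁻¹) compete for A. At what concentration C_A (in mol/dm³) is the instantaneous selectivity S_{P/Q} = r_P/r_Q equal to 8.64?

0.756 mol/dm³

S_{P/Q} = (k₁/k₂)·C_A^0.5 ⇒ C_A = (S·k₂/k₁)^(2).
= (8.64×0.328/3.26)^(2) = (0.8693)^(2) = 0.756 mol/dm³.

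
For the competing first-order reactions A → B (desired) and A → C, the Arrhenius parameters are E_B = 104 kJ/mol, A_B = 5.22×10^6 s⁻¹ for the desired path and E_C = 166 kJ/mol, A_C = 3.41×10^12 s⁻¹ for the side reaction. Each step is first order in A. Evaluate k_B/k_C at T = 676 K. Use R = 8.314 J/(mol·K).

0.0946

k_B/k_C = (A_B/A_C)·exp[−(E_B−E_C)/(RT)] = (A_B/A_C)·exp[(E_C−E_B)/(RT)].
(E_C−E_B)/(RT) = (166−104)×10³/(8.314×676) = 62000/5620 = 11.03.
k_B/k_C = (5.22×10^6/3.41×10^12)·exp(11.03) = 1.531×10^-6 × 61791 = 0.0946.
Since E_B < E_C, lowering the temperature improves selectivity toward B.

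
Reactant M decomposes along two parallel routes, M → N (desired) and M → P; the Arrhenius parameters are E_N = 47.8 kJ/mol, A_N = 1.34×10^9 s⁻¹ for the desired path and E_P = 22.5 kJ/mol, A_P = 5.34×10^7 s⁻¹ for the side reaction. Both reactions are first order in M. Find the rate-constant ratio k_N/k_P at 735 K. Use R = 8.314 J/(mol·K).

0.399

k_N/k_P = (A_N/A_P)·exp[−(E_N−E_P)/(RT)] = (A_N/A_P)·exp[(E_P−E_N)/(RT)].
(E_P−E_N)/(RT) = (22.5−47.8)×10³/(8.314×735) = -25300/6111 = -4.140.
k_N/k_P = (1.34×10^9/5.34×10^7)·exp(-4.140) = 25.09 × 0.01592 = 0.399.
Since E_N > E_P, raising the temperature improves selectivity toward N.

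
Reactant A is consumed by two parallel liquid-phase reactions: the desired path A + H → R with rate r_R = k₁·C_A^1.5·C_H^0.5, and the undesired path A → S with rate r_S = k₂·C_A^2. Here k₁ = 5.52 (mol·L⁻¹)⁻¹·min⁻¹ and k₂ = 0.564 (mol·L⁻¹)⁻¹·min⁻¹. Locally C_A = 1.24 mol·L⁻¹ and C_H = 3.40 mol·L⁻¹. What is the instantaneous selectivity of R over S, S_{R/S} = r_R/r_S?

S_{R/S} = r_R/r_S = (k₁·C_A^1.5·C_H^0.5)/(k₂·C_A^2) = (k₁/k₂)·C_A^-0.5·C_H^0.5.
= (5.52×1.240^1.5×3.400^0.5) / (0.564×1.240^2) = 14.05/0.8672 = 16.2.

16.2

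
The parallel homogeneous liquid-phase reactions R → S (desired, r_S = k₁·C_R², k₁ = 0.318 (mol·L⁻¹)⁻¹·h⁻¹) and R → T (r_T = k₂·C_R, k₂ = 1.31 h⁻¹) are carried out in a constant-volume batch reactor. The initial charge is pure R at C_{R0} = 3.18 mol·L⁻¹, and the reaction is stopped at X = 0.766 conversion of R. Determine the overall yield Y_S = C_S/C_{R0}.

C_R = C_{R0}(1−X) = 0.7441 mol·L⁻¹.
Along a PFR/batch, dC_T/dC_R = −r_T/(r_S+r_T) = −k₂/(k₂+k₁·C_R).
Integrating from C_{R0} to C_R: C_T = (1.31/0.318)·ln[(1.31+0.318·3.18)/(1.31+0.318·0.744)] = 4.119·ln(2.321/1.547) = 1.673 mol·L⁻¹.
Then C_S = (C_{R0}−C_R) − C_T = 2.436 − 1.673 = 0.7633 mol·L⁻¹.
Y_S = C_S/C_{R0} = 0.7633/3.18 = 0.240.

0.240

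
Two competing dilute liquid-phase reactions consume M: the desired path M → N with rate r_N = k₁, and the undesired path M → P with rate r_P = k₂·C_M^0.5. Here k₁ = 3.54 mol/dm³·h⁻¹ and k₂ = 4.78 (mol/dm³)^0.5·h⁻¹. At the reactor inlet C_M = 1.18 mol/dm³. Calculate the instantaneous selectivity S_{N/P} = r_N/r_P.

0.682

S_{N/P} = r_N/r_P = (k₁)/(k₂·C_M^0.5) = (k₁/k₂)·C_M^-0.5.
= (3.54) / (4.78×1.180^0.5) = 3.540/5.192 = 0.682.
The undesired path is higher order in M, so low C_M (CSTR or dilute feed) favours N.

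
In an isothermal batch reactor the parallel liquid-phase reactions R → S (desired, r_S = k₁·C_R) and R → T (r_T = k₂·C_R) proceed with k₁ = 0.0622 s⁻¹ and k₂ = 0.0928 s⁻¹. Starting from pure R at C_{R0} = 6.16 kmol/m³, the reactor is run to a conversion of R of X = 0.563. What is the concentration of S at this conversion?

C_R = C_{R0}(1−X) = 2.692 kmol/m³.
Both paths are first order in R, so the instantaneous fraction to S is constant: dC_S/d(−C_R) = k₁/(k₁+k₂) = 0.4013.
C_S = 0.4013·(C_{R0}−C_R) = 0.4013×3.468 = 1.39 kmol/m³.

1.39 kmol/m³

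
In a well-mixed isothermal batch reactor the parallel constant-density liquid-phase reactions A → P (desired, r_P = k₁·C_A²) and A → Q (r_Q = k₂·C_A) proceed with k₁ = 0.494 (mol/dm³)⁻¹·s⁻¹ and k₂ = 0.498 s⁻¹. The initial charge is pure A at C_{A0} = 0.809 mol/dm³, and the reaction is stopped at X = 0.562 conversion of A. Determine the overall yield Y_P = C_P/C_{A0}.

0.203

C_A = C_{A0}(1−X) = 0.3543 mol/dm³.
Along a PFR/batch, dC_Q/dC_A = −r_Q/(r_P+r_Q) = −k₂/(k₂+k₁·C_A).
Integrating from C_{A0} to C_A: C_Q = (0.498/0.494)·ln[(0.498+0.494·0.809)/(0.498+0.494·0.354)] = 1.008·ln(0.8976/0.6730) = 0.2903 mol/dm³.
Then C_P = (C_{A0}−C_A) − C_Q = 0.4547 − 0.2903 = 0.1644 mol/dm³.
Y_P = C_P/C_{A0} = 0.1644/0.809 = 0.203.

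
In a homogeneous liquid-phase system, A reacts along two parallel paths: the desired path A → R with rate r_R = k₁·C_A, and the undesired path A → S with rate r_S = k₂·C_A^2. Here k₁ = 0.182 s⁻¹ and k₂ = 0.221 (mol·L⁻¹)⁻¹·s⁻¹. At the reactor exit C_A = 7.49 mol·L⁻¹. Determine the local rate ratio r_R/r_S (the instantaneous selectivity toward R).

0.110

S_{R/S} = r_R/r_S = (k₁·C_A)/(k₂·C_A^2) = (k₁/k₂)·C_A⁻¹.
= (0.182×7.490) / (0.221×7.490^2) = 1.363/12.40 = 0.110.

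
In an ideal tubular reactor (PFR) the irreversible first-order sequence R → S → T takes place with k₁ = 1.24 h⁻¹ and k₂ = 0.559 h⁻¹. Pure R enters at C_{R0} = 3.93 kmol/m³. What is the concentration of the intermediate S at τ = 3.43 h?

For first-order series with pure R initially, C_S(τ) = k₁C_{R0}/(k₂−k₁)·(e^(−k₁τ) − e^(−k₂τ)).
e^(−k₁τ) = e^(−1.24×3.43) = e^(−4.253) = 0.01422; e^(−k₂τ) = e^(−1.917) = 0.1470.
C_S = 1.24×3.93/(0.559−1.24) × (0.01422−0.1470) = (-7.156)×(-0.1328) = 0.9501 kmol/m³.

0.950 kmol/m³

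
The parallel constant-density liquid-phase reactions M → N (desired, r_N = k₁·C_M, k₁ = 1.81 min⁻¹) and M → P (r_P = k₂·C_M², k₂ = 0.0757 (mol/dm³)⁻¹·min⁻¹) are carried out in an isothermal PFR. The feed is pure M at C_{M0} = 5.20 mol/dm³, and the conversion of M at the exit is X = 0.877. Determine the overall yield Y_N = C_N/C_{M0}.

C_M = C_{M0}(1−X) = 0.6396 mol/dm³.
Along a PFR/batch, dC_N/dC_M = −r_N/(r_N+r_P) = −k₁/(k₁+k₂·C_M).
Integrating from C_{M0} to C_M: C_N = (1.81/0.0757)·ln[(1.81+0.0757·5.20)/(1.81+0.0757·0.640)] = 23.91·ln(2.204/1.858) = 4.074 mol/dm³.
Y_N = C_N/C_{M0} = 4.074/5.20 = 0.783.

0.783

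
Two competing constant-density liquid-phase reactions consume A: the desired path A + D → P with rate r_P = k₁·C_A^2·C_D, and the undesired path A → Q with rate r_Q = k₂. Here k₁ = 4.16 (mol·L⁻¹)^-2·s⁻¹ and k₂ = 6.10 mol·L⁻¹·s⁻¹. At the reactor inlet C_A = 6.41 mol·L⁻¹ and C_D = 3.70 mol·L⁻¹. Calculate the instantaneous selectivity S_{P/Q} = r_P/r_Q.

S_{P/Q} = r_P/r_Q = (k₁·C_A^2·C_D)/(k₂) = (k₁/k₂)·C_A^2·C_D.
= (4.16×6.410^2×3.700) / (6.10) = 632.4/6.100 = 104.

104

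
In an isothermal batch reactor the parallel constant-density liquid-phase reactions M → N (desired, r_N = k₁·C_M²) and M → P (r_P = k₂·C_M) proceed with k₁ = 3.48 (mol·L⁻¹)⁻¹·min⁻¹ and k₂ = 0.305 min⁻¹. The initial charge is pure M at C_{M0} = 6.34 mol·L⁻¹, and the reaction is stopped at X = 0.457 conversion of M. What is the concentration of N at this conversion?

C_M = C_{M0}(1−X) = 3.443 mol·L⁻¹.
Along a PFR/batch, dC_P/dC_M = −r_P/(r_N+r_P) = −k₂/(k₂+k₁·C_M).
Integrating from C_{M0} to C_M: C_P = (0.305/3.48)·ln[(0.305+3.48·6.34)/(0.305+3.48·3.44)] = 0.08764·ln(22.37/12.29) = 0.05252 mol·L⁻¹.
Then C_N = (C_{M0}−C_M) − C_P = 2.897 − 0.05252 = 2.845 mol·L⁻¹.

2.84 mol·L⁻¹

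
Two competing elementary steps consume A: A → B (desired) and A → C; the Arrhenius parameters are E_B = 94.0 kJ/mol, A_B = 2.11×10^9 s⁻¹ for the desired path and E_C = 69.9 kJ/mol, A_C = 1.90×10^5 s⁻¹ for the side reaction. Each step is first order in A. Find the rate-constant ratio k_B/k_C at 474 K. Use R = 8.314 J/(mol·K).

24.5

k_B/k_C = (A_B/A_C)·exp[−(E_B−E_C)/(RT)] = (A_B/A_C)·exp[(E_C−E_B)/(RT)].
(E_C−E_B)/(RT) = (69.9−94.0)×10³/(8.314×474) = -24100/3941 = -6.115.
k_B/k_C = (2.11×10^9/1.90×10^5)·exp(-6.115) = 11105 × 0.002208 = 24.5.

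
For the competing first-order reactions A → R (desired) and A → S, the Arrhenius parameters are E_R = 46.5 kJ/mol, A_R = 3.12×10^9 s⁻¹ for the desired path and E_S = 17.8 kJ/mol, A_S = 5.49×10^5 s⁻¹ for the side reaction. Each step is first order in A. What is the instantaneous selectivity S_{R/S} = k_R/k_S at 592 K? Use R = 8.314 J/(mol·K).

Since both paths have the same order in A, the concentration cancels and S_{R/S} = k_R/k_S = (A_R/A_S)·exp[(E_S−E_R)/(RT)].
(E_S−E_R)/(RT) = (17.8−46.5)×10³/(8.314×592) = -28700/4922 = -5.831.
k_R/k_S = (3.12×10^9/5.49×10^5)·exp(-5.831) = 5683 × 0.002935 = 16.7.

16.7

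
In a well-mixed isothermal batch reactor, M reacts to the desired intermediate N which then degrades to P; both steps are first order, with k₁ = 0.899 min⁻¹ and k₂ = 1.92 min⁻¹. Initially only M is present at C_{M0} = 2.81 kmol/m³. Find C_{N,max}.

At the optimum, C_{N,max}/C_{M0} = (k₁/k₂)^[k₂/(k₂−k₁)].
= (0.899/1.92)^(1.92/(1.92−0.899)) = (0.4682)^(1.881) = 0.2400.
C_{N,max} = 0.2400×2.81 = 0.675 kmol/m³.

0.675 kmol/m³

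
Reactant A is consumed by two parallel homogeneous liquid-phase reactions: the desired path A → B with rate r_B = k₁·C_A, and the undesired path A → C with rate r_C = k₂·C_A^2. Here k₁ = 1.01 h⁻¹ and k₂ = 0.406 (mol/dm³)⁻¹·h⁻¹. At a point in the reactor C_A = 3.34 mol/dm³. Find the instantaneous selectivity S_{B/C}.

0.745

S_{B/C} = r_B/r_C = (k₁·C_A)/(k₂·C_A^2) = (k₁/k₂)·C_A⁻¹.
= (1.01×3.340) / (0.406×3.340^2) = 3.373/4.529 = 0.745.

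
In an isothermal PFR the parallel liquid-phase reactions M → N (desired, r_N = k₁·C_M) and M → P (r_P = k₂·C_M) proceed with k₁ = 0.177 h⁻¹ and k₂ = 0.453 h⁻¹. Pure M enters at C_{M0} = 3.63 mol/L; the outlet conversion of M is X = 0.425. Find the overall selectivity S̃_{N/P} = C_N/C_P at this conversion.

C_M = C_{M0}(1−X) = 2.087 mol/L.
Both paths are first order in M, so the instantaneous fraction to N is constant: dC_N/d(−C_M) = k₁/(k₁+k₂) = 0.2810.
C_N = 0.2810·(C_{M0}−C_M) = 0.2810×1.543 = 0.433 mol/L.
C_P = (C_{M0}−C_M)−C_N = 1.109 mol/L; S̃_{N/P} = 0.4334/1.109 = 0.391.

0.391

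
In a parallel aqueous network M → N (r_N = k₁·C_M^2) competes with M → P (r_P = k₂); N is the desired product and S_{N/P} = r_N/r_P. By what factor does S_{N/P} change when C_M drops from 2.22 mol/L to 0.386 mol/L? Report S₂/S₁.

S_{N/P} = (k₁/k₂)·C_M^2, so S₂/S₁ = (C_{M,2}/C_{M,1})^2.
= (0.386/2.22)^2 = (0.1739)^2 = 0.0302.
Selectivity toward N falls as C_M falls — high-concentration operation is favoured.

0.0302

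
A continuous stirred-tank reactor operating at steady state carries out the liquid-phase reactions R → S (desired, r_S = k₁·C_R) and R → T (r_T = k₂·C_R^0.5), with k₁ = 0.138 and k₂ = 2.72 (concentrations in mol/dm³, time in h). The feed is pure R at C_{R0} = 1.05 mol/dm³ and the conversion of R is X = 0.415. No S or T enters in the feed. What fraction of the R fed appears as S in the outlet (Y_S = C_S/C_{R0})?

Exit C_R = C_{R0}(1−X) = 1.05×0.585 = 0.6142 mol/dm³.
Rates in a CSTR are evaluated at the outlet concentration: r_S = 0.138×0.6142 = 0.08477, r_T = 2.72×0.6142^0.5 = 2.132.
Fraction of consumed R going to S: r_S/(r_S+r_T) = 0.03824.
C_S = 0.03824·C_{R0}·X = 0.03824×1.05×0.415 = 0.0167 mol/dm³; Y_S = C_S/C_{R0} = 0.0159.

0.0159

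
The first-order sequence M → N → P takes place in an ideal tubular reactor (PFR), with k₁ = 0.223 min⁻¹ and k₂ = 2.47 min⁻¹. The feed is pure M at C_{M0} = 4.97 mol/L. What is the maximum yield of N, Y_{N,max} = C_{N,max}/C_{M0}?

For a first-order series the maximum intermediate yield is C_{N,max}/C_{M0} = (k₁/k₂)^[k₂/(k₂−k₁)].
= (0.223/2.47)^(2.47/(2.47−0.223)) = (0.09028)^(1.099) = 0.07111.

0.0711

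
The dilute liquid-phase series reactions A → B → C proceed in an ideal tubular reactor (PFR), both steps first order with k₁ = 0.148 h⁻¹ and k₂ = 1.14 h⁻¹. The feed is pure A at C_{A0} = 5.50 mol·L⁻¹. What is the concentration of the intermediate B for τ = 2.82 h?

The intermediate concentration in a first-order A→B→C sequence is C_B = k₁C_{A0}(e^(−k₁τ) − e^(−k₂τ))/(k₂−k₁).
e^(−k₁τ) = e^(−0.148×2.82) = e^(−0.4174) = 0.6588; e^(−k₂τ) = e^(−3.215) = 0.04016.
C_B = 0.148×5.50/(1.14−0.148) × (0.6588−0.04016) = 0.8206×0.6186 = 0.5076 mol·L⁻¹.

0.508 mol·L⁻¹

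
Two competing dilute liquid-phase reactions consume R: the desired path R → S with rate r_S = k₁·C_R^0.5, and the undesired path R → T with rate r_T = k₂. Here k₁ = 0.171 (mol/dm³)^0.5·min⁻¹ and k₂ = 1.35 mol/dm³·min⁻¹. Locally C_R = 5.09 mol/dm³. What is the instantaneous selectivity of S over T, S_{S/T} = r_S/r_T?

S_{S/T} = r_S/r_T = (k₁·C_R^0.5)/(k₂) = (k₁/k₂)·C_R^0.5.
= (0.171×5.090^0.5) / (1.35) = 0.3858/1.350 = 0.286.
Since the desired path is higher order in R, keeping C_R high (PFR or concentrated feed) favours S.

0.286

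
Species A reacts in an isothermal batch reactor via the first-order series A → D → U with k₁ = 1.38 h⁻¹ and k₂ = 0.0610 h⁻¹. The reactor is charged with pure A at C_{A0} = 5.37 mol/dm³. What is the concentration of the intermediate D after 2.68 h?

4.63 mol/dm³

For first-order series with pure A initially, C_D(t) = k₁C_{A0}/(k₂−k₁)·(e^(−k₁t) − e^(−k₂t)).
e^(−k₁t) = e^(−1.38×2.68) = e^(−3.698) = 0.02476; e^(−k₂t) = e^(−0.1635) = 0.8492.
C_D = 1.38×5.37/(0.0610−1.38) × (0.02476−0.8492) = (-5.618)×(-0.8244) = 4.632 mol/dm³.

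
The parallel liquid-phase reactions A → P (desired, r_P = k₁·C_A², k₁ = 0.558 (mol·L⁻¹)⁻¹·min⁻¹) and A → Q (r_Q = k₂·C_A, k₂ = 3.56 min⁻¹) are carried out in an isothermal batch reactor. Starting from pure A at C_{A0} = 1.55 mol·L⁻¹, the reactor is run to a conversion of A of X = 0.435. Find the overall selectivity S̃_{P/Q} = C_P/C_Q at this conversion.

C_A = C_{A0}(1−X) = 0.8757 mol·L⁻¹.
Along a PFR/batch, dC_Q/dC_A = −r_Q/(r_P+r_Q) = −k₂/(k₂+k₁·C_A).
Integrating from C_{A0} to C_A: C_Q = (3.56/0.558)·ln[(3.56+0.558·1.55)/(3.56+0.558·0.876)] = 6.380·ln(4.425/4.049) = 0.5669 mol·L⁻¹.
Then C_P = (C_{A0}−C_A) − C_Q = 0.6743 − 0.5669 = 0.1073 mol·L⁻¹.
S̃_{P/Q} = C_P/C_Q = 0.1073/0.5669 = 0.189.

0.189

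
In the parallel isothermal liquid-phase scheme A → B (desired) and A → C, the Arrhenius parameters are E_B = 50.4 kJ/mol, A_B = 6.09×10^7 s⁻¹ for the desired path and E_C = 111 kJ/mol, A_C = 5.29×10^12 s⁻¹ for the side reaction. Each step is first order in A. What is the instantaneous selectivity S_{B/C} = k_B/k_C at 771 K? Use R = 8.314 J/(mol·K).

Since both paths have the same order in A, the concentration cancels and S_{B/C} = k_B/k_C = (A_B/A_C)·exp[(E_C−E_B)/(RT)].
(E_C−E_B)/(RT) = (111−50.4)×10³/(8.314×771) = 60600/6410 = 9.454.
k_B/k_C = (6.09×10^7/5.29×10^12)·exp(9.454) = 1.151×10^-5 × 12757 = 0.147.
Since E_B < E_C, lowering the temperature improves selectivity toward B.

0.147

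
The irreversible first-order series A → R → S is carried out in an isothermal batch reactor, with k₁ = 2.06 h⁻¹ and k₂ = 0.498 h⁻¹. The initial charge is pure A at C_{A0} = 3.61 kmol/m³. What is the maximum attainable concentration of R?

2.30 kmol/m³

At the optimum, C_{R,max}/C_{A0} = (k₁/k₂)^[k₂/(k₂−k₁)].
= (2.06/0.498)^(0.498/(0.498−2.06)) = (4.137)^(-0.3188) = 0.6359.
C_{R,max} = 0.6359×3.61 = 2.30 kmol/m³.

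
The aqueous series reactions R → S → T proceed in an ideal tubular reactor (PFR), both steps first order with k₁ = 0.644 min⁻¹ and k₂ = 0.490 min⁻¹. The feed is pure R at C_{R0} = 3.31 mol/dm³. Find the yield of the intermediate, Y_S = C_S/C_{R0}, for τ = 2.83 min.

0.369

The intermediate concentration in a first-order A→B→C sequence is C_S = k₁C_{R0}(e^(−k₁τ) − e^(−k₂τ))/(k₂−k₁).
e^(−k₁τ) = e^(−0.644×2.83) = e^(−1.823) = 0.1616; e^(−k₂τ) = e^(−1.387) = 0.2499.
C_S = 0.644×3.31/(0.490−0.644) × (0.1616−0.2499) = (-13.84)×(-0.08828) = 1.222 mol/dm³.
Y_S = C_S/C_{R0} = 1.222/3.31 = 0.369.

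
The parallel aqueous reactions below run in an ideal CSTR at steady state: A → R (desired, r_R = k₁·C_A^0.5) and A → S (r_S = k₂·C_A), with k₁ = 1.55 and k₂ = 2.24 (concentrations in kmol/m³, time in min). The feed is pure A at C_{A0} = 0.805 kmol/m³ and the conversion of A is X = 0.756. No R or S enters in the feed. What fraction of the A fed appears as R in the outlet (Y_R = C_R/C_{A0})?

Exit C_A = C_{A0}(1−X) = 0.805×0.244 = 0.1964 kmol/m³.
Rates in a CSTR are evaluated at the outlet concentration: r_R = 1.55×0.1964^0.5 = 0.6869, r_S = 2.24×0.1964 = 0.4400.
Fraction of consumed A going to R: r_R/(r_R+r_S) = 0.6096.
C_R = 0.6096·C_{A0}·X = 0.6096×0.805×0.756 = 0.371 kmol/m³; Y_R = C_R/C_{A0} = 0.461.

0.461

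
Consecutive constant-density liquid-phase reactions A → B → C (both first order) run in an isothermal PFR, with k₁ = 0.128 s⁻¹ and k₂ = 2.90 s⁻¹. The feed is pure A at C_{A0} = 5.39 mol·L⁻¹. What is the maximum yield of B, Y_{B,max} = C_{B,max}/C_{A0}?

0.0382

At the optimum, C_{B,max}/C_{A0} = (k₁/k₂)^[k₂/(k₂−k₁)].
= (0.128/2.90)^(2.90/(2.90−0.128)) = (0.04414)^(1.046) = 0.03822.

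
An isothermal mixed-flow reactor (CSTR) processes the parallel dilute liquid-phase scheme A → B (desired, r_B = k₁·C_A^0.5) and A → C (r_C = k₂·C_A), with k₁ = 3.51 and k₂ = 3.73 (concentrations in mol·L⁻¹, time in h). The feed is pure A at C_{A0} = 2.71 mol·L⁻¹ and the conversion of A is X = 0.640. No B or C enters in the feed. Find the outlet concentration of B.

Exit C_A = C_{A0}(1−X) = 2.71×0.360 = 0.9756 mol·L⁻¹.
A CSTR operates uniformly at the exit composition, giving r_B = 3.467 and r_C = 3.639 (each k·C_A^n at C_A = 0.9756).
Fraction of consumed A going to B: r_B/(r_B+r_C) = 0.4879.
C_B = 0.4879·C_{A0}·X = 0.4879×2.71×0.640 = 0.846 mol·L⁻¹.

0.846 mol·L⁻¹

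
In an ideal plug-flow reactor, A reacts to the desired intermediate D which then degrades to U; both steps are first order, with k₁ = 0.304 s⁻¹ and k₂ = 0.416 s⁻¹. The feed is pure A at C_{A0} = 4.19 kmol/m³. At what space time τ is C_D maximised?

2.80 s

The intermediate peaks when r₁ = r₂, i.e. k₁e^(−k₁τ) = k₂e^(−k₂τ), giving τ_opt = ln(k₂/k₁)/(k₂−k₁).
= ln(0.416/0.304)/(0.416−0.304) = ln(1.368)/0.1120 = 0.3137/0.1120 = 2.80 s.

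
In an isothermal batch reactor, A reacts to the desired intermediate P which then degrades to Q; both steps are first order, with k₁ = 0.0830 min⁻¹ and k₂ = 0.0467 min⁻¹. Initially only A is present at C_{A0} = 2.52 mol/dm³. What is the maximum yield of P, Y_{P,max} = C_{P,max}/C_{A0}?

For a first-order series the maximum intermediate yield is C_{P,max}/C_{A0} = (k₁/k₂)^[k₂/(k₂−k₁)].
= (0.0830/0.0467)^(0.0467/(0.0467−0.0830)) = (1.777)^(-1.287) = 0.4772.

0.477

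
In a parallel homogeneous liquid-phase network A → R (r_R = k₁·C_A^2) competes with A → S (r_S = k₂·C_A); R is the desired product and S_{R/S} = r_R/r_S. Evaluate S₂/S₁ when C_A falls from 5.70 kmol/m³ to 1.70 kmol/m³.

0.298

S_{R/S} = (k₁/k₂)·C_A, so S₂/S₁ = (C_{A,2}/C_{A,1}).
= 1.70/5.70 = 0.298.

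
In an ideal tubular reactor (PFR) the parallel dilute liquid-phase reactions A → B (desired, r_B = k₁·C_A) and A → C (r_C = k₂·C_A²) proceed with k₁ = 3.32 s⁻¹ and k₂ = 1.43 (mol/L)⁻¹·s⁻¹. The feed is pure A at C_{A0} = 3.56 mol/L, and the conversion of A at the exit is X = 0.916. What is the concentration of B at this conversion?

C_A = C_{A0}(1−X) = 0.2990 mol/L.
Along a PFR/batch, dC_B/dC_A = −r_B/(r_B+r_C) = −k₁/(k₁+k₂·C_A).
Integrating from C_{A0} to C_A: C_B = (3.32/1.43)·ln[(3.32+1.43·3.56)/(3.32+1.43·0.299)] = 2.322·ln(8.411/3.748) = 1.877 mol/L.

1.88 mol/L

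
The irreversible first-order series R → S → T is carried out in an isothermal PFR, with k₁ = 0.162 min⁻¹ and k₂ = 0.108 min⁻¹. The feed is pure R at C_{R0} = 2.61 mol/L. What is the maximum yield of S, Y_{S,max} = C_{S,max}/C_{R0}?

Evaluating C_S at τ_opt = ln(k₂/k₁)/(k₂−k₁) gives C_{S,max}/C_{R0} = (k₁/k₂)^[k₂/(k₂−k₁)].
= (0.162/0.108)^(0.108/(0.108−0.162)) = (1.500)^(-2.000) = 0.4444.

0.444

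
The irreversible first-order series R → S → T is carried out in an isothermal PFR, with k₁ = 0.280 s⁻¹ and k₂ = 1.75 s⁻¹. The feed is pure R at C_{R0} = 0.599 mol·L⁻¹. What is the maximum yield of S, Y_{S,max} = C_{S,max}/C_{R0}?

For a first-order series the maximum intermediate yield is C_{S,max}/C_{R0} = (k₁/k₂)^[k₂/(k₂−k₁)].
= (0.280/1.75)^(1.75/(1.75−0.280)) = (0.1600)^(1.190) = 0.1129.

0.113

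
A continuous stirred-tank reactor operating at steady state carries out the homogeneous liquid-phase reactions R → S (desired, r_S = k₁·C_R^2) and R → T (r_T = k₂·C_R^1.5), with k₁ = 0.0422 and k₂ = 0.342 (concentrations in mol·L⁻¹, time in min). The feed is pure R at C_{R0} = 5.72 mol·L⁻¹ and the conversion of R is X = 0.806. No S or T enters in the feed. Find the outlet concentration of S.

0.530 mol·L⁻¹

Exit C_R = C_{R0}(1−X) = 5.72×0.194 = 1.110 mol·L⁻¹.
A CSTR operates uniformly at the exit composition, giving r_S = 0.05196 and r_T = 0.3998 (each k·C_R^n at C_R = 1.110).
Fraction of consumed R going to S: r_S/(r_S+r_T) = 0.1150.
C_S = 0.1150·C_{R0}·X = 0.1150×5.72×0.806 = 0.530 mol·L⁻¹.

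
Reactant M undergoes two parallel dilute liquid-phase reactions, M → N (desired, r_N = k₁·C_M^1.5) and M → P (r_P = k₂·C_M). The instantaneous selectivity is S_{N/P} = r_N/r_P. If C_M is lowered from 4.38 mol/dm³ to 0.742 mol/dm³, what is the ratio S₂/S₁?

0.412

S_{N/P} = (k₁/k₂)·C_M^0.5, so S₂/S₁ = (C_{M,2}/C_{M,1})^0.5.
= (0.742/4.38)^0.5 = (0.1694)^0.5 = 0.412.
Selectivity toward N falls as C_M falls — high-concentration operation is favoured.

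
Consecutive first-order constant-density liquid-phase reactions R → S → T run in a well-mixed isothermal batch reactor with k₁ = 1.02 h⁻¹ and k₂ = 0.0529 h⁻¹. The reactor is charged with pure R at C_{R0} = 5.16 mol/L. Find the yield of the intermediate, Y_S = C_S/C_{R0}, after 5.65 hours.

0.779

For first-order series with pure R initially, C_S(t) = k₁C_{R0}/(k₂−k₁)·(e^(−k₁t) − e^(−k₂t)).
e^(−k₁t) = e^(−1.02×5.65) = e^(−5.763) = 0.003142; e^(−k₂t) = e^(−0.2989) = 0.7416.
C_S = 1.02×5.16/(0.0529−1.02) × (0.003142−0.7416) = (-5.442)×(-0.7385) = 4.019 mol/L.
Y_S = C_S/C_{R0} = 4.019/5.16 = 0.779.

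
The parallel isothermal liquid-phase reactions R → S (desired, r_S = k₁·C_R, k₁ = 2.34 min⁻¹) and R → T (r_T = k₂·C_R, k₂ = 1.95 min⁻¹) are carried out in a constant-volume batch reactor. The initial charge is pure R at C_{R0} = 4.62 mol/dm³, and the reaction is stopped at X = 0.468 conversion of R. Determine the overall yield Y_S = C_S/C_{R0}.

C_R = C_{R0}(1−X) = 2.458 mol/dm³.
Both paths are first order in R, so the instantaneous fraction to S is constant: dC_S/d(−C_R) = k₁/(k₁+k₂) = 0.5455.
C_S = 0.5455·(C_{R0}−C_R) = 0.5455×2.162 = 1.18 mol/dm³.
Y_S = C_S/C_{R0} = 1.179/4.62 = 0.255.

0.255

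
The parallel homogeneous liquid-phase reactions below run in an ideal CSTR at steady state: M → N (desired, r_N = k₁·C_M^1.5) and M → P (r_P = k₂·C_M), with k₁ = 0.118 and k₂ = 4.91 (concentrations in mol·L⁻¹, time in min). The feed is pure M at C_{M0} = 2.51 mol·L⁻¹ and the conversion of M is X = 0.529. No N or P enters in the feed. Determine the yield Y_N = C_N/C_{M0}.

0.0135

Exit C_M = C_{M0}(1−X) = 2.51×0.471 = 1.182 mol·L⁻¹.
A CSTR operates uniformly at the exit composition, giving r_N = 0.1517 and r_P = 5.805 (each k·C_M^n at C_M = 1.182).
Fraction of consumed M going to N: r_N/(r_N+r_P) = 0.02547.
C_N = 0.02547·C_{M0}·X = 0.02547×2.51×0.529 = 0.0338 mol·L⁻¹; Y_N = C_N/C_{M0} = 0.0135.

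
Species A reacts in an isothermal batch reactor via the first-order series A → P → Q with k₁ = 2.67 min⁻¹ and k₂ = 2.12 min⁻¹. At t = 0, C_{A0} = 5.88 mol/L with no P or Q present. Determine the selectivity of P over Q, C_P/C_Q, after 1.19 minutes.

0.243

Solving the coupled first-order balances gives C_P(t) = [k₁/(k₂−k₁)]·C_{A0}·(e^(−k₁t) − e^(−k₂t)).
e^(−k₁t) = e^(−2.67×1.19) = e^(−3.177) = 0.04170; e^(−k₂t) = e^(−2.523) = 0.08023.
C_P = 2.67×5.88/(2.12−2.67) × (0.04170−0.08023) = (-28.54)×(-0.03854) = 1.100 mol/L.
C_A = C_{A0}e^(−k₁t) = 0.2452 mol/L, so C_Q = C_{A0}−C_A−C_P = 4.535 mol/L; C_P/C_Q = 0.243.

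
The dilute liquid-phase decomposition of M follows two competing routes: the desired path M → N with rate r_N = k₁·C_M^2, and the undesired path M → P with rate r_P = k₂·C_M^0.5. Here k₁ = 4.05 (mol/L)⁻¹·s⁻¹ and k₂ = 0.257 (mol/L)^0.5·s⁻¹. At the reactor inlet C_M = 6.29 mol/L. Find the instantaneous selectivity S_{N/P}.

249

S_{N/P} = r_N/r_P = (k₁·C_M^2)/(k₂·C_M^0.5) = (k₁/k₂)·C_M^1.5.
= (4.05×6.290^2) / (0.257×6.290^0.5) = 160.2/0.6446 = 249.
Since the desired path is higher order in M, keeping C_M high (PFR or concentrated feed) favours N.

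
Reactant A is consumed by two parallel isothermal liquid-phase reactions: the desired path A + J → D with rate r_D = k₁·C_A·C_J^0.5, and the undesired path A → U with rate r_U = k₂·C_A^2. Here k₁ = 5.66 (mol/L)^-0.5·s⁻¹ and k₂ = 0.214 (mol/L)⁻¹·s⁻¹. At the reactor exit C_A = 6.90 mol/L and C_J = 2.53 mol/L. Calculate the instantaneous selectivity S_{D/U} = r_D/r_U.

6.10

S_{D/U} = r_D/r_U = (k₁·C_A·C_J^0.5)/(k₂·C_A^2) = (k₁/k₂)·C_A⁻¹·C_J^0.5.
= (5.66×6.900×2.530^0.5) / (0.214×6.900^2) = 62.12/10.19 = 6.10.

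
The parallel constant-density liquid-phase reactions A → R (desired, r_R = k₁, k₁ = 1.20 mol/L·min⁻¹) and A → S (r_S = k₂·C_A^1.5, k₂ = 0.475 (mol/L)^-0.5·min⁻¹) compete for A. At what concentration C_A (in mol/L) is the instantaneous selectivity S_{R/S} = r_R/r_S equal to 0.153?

S_{R/S} = (k₁/k₂)·C_A^-1.5 ⇒ C_A = (S·k₂/k₁)^(1/(-1.5)).
= (0.153×0.475/1.20)^(-0.6667) = (0.06056)^(-0.6667) = 6.48 mol/L.

6.48 mol/L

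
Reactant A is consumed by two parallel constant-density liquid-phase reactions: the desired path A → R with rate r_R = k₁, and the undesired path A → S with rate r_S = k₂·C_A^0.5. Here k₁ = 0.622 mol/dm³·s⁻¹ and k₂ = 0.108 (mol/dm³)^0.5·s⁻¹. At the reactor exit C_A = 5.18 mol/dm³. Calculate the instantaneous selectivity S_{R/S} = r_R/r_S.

S_{R/S} = r_R/r_S = (k₁)/(k₂·C_A^0.5) = (k₁/k₂)·C_A^-0.5.
= (0.622) / (0.108×5.180^0.5) = 0.6220/0.2458 = 2.53.
The undesired path is higher order in A, so low C_A (CSTR or dilute feed) favours R.

2.53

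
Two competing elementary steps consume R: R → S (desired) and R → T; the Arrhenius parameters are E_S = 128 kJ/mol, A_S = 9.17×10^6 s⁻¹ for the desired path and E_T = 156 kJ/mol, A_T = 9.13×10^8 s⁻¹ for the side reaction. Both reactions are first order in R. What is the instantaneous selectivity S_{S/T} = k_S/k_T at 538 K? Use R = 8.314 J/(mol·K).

5.25

With equal orders, S_{S/T} = k_S/k_T = (A_S/A_T)·exp[(E_T−E_S)/(RT)].
(E_T−E_S)/(RT) = (156−128)×10³/(8.314×538) = 28000/4473 = 6.260.
k_S/k_T = (9.17×10^6/9.13×10^8)·exp(6.260) = 0.01004 × 523.2 = 5.25.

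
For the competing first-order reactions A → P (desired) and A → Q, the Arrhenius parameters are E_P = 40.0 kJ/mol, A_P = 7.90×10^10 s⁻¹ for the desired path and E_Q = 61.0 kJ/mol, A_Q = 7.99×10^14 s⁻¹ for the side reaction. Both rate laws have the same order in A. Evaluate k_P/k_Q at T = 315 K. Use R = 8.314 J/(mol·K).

Since both paths have the same order in A, the concentration cancels and S_{P/Q} = k_P/k_Q = (A_P/A_Q)·exp[(E_Q−E_P)/(RT)].
(E_Q−E_P)/(RT) = (61.0−40.0)×10³/(8.314×315) = 21000/2619 = 8.019.
k_P/k_Q = (7.90×10^10/7.99×10^14)·exp(8.019) = 9.887×10^-5 × 3037 = 0.300.
Since E_P < E_Q, lowering the temperature improves selectivity toward P.

0.300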